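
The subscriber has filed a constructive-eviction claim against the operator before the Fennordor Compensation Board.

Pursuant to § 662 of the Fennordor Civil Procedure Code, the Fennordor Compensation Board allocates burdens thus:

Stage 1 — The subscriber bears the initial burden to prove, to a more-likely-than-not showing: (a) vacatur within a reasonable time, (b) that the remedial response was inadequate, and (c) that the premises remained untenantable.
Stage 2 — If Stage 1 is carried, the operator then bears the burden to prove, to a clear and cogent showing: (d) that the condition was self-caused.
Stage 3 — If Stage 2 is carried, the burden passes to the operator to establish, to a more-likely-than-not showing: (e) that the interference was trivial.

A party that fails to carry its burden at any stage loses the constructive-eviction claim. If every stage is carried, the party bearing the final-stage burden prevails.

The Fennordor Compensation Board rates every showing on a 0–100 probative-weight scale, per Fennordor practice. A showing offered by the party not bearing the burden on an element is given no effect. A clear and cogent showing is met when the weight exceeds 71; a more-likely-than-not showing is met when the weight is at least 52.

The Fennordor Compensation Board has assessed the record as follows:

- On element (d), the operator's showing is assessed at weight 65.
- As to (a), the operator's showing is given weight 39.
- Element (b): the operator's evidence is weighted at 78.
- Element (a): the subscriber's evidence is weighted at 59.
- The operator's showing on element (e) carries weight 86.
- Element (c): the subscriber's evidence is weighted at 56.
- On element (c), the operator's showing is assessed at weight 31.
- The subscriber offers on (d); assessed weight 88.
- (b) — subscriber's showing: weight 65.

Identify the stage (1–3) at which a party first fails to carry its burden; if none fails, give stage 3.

Stage 1 — burden on subscriber; standard: a more-likely-than-not showing (weight is at least 52).
    (a): 59 (operator's 39 disregarded) ≥ 52 [met]
    (b): 65 (operator's 78 disregarded) ≥ 52 [met]
    (c): 56 (operator's 31 disregarded) ≥ 52 [met]
  The subscriber carries Stage 1; the operator now bears the burden.
Stage 2 — burden on operator; standard: a clear and cogent showing (weight exceeds 71).
    (d): 65 (subscriber's 88 disregarded) ≤ 71 [not met]
  Not every element is met, so the operator fails to carry Stage 2.
The subscriber prevails.

stage 2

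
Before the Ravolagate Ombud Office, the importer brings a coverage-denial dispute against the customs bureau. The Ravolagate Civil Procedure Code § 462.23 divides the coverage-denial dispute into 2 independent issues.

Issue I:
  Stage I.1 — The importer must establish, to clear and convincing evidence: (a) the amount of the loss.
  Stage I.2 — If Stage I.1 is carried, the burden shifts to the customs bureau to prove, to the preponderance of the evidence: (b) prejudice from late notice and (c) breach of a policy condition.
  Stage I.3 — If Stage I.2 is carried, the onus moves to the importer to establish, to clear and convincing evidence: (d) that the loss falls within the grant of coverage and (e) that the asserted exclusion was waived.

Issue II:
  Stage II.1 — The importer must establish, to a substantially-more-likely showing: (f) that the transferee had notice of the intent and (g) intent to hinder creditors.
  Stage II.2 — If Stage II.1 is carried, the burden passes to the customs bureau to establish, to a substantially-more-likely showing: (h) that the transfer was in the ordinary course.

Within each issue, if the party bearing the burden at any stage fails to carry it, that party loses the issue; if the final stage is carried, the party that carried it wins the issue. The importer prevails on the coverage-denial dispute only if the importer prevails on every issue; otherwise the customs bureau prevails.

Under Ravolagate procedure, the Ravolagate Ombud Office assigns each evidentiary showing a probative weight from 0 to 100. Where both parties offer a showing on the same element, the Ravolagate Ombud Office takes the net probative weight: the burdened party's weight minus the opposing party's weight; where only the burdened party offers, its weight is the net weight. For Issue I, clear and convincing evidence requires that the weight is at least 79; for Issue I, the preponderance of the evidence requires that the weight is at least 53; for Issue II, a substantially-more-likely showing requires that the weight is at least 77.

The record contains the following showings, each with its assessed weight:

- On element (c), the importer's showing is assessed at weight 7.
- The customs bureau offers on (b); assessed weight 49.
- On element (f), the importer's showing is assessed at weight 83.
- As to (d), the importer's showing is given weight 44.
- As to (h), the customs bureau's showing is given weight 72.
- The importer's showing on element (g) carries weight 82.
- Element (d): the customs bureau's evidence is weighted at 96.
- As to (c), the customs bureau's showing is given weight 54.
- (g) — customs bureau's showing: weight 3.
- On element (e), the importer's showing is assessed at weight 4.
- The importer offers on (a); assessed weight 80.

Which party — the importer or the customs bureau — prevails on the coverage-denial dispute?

importer

— Issue I —
Stage I.1 (importer, clear and convincing evidence, weight is at least 79): (a) 80 ≥ 79 — meets.
  Stage I.1 carried; the burden shifts to the customs bureau.
Stage I.2 (customs bureau, the preponderance of the evidence, weight is at least 53): (b) 49 < 53 — fails; (c) net 54−7=47 < 53 — fails.
  The customs bureau does not carry Stage I.2.
The analysis ends at Stage I.2; the importer prevails on this issue.
— Issue II —
Stage II.1 (importer, a substantially-more-likely showing, weight is at least 77): (f) 83 ≥ 77 — meets; (g) net 82−3=79 ≥ 77 — meets.
  Stage II.1 carried; the burden shifts to the customs bureau.
Stage II.2 (customs bureau, a substantially-more-likely showing, weight is at least 77): (h) 72 < 77 — fails.
  Stage II.2 not carried; the customs bureau fails its burden.
The analysis ends at Stage II.2; the importer prevails on this issue.
Per-issue: Issue I → importer; Issue II → importer. The importer must prevail on every issue; overall, the importer prevails.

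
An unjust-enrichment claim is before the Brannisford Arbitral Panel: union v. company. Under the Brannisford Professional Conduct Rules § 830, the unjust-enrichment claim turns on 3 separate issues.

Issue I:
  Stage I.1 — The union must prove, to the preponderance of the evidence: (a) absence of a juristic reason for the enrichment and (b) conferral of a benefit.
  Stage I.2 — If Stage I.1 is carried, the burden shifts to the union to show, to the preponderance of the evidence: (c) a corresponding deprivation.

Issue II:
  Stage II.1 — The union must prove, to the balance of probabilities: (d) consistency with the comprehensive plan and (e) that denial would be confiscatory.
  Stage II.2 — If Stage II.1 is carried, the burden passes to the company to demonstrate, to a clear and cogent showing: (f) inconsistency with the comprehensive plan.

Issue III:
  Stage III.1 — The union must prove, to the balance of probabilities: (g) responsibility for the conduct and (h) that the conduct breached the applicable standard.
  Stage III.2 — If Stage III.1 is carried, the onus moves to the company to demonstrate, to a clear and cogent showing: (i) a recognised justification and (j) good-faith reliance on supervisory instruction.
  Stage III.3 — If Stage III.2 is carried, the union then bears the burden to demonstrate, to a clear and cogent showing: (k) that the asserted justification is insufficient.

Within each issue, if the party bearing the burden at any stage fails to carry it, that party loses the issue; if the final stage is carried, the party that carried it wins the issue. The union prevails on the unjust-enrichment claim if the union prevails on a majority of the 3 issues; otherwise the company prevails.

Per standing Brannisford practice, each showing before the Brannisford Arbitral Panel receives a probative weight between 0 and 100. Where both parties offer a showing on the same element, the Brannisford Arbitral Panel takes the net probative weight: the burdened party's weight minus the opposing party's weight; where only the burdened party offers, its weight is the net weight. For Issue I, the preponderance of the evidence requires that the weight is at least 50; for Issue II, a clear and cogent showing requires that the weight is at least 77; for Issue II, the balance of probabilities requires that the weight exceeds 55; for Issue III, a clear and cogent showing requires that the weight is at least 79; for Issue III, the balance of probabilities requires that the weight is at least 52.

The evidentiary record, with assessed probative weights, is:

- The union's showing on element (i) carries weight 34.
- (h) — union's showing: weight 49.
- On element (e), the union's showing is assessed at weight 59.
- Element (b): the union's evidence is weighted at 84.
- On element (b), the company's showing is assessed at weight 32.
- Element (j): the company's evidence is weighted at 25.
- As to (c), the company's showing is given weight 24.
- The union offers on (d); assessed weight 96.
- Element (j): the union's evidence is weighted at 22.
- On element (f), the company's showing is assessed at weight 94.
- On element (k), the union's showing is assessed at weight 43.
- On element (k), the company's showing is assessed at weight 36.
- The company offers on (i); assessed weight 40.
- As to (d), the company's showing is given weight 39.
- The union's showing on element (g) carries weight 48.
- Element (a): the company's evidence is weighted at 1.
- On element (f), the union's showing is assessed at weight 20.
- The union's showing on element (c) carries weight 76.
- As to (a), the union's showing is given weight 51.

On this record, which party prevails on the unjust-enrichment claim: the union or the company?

union

— Issue I —
Stage I.1 — burden on union; standard: the preponderance of the evidence (weight is at least 50).
    (a): 51 − 1 = 50 ≥ 50 [met]
    (b): 84 − 32 = 52 ≥ 50 [met]
  Stage I.1 is satisfied; the union continues to bear the burden.
Stage I.2 — burden on union; standard: the preponderance of the evidence (weight is at least 50).
    (c): 76 − 24 = 52 ≥ 50 [met]
  The union carries the last stage.
All stages carried — the union prevails on this issue.
— Issue II —
At Stage II.1 the union must meet the balance of probabilities (weight exceeds 55): on (d) the weight is 96 less the opposing 39 gives net 57, which does exceed 55, so (d) meets the standard; on (e) the weight is 59, which does exceed 55, so (e) meets the standard.
  Stage II.1 carried; the burden shifts to the company.
At Stage II.2 the company must meet a clear and cogent showing (weight is at least 77): on (f) the weight is 94 less the opposing 20 gives net 74, < 77, so (f) does not meet the standard.
  Stage II.2 not carried; the company fails its burden.
The union prevails on this issue.
— Issue III —
Stage III.1 (union, the balance of probabilities, weight is at least 52): (g) 48 < 52 — fails; (h) 49 < 52 — fails.
  The union does not carry Stage III.1.
The company prevails on this issue.
Per-issue: Issue I → union; Issue II → union; Issue III → company. The union must prevail on a majority of issues; overall, the union prevails.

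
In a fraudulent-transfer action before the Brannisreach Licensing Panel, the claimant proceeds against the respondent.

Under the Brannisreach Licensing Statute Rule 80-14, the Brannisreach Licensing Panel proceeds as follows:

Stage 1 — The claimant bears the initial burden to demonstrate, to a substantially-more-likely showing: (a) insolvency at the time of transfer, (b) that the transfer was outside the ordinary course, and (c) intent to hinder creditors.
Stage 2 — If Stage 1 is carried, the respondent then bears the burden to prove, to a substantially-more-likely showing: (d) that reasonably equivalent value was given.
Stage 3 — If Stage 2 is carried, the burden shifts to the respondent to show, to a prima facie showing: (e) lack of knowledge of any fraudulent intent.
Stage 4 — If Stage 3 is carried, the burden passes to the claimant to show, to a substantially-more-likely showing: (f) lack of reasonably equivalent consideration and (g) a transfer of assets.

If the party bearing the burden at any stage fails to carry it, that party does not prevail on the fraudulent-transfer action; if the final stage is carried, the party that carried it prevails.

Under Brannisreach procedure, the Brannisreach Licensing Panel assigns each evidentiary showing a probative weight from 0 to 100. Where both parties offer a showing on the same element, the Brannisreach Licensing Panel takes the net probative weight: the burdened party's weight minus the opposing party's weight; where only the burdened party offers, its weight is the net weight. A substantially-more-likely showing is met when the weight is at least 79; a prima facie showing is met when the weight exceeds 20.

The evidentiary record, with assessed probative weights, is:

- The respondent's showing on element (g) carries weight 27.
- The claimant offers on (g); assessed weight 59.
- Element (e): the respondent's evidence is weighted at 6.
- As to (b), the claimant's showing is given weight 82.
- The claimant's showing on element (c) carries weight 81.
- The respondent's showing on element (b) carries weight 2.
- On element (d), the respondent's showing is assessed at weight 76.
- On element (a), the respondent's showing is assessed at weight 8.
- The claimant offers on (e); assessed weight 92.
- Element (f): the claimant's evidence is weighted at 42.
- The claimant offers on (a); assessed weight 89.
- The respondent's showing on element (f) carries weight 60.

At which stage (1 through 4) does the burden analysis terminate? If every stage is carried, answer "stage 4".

stage 2

Stage 1 — burden on claimant; standard: a substantially-more-likely showing (weight is at least 79).
    (a): 89 − 8 = 81 ≥ 79 [met]
    (b): 82 − 2 = 80 ≥ 79 [met]
    (c): 81 ≥ 79 [met]
  The claimant carries Stage 1; the respondent now bears the burden.
Stage 2 — burden on respondent; standard: a substantially-more-likely showing (weight is at least 79).
    (d): 76 < 79 [not met]
  The respondent does not carry Stage 2.
The claimant prevails.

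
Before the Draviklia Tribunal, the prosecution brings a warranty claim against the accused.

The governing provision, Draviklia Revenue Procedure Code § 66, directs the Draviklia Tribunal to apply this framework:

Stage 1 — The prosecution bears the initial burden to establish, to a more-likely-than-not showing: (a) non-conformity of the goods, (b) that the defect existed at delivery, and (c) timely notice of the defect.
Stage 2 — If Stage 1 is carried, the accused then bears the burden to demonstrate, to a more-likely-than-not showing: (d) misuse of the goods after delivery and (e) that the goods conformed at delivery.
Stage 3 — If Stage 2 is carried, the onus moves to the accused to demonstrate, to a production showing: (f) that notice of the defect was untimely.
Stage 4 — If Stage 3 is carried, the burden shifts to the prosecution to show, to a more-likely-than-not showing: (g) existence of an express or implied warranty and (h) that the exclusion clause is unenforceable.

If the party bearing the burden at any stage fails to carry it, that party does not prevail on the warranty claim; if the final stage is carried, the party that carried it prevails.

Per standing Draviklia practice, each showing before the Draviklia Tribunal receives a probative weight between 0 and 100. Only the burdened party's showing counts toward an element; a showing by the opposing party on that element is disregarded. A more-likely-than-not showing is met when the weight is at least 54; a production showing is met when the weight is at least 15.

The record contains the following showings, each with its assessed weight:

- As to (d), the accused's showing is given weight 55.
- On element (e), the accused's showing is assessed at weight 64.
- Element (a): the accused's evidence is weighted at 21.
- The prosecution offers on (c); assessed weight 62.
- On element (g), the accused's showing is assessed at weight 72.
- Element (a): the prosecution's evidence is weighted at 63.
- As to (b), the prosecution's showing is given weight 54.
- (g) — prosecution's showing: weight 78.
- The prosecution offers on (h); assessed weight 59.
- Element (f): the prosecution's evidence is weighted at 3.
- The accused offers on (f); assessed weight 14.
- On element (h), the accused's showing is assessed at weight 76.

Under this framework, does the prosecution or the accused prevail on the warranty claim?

Stage 1 (prosecution, a more-likely-than-not showing, weight is at least 54): (a) 63 (accused's 21 disregarded) ≥ 54 — meets; (b) 54 ≥ 54 — meets; (c) 62 ≥ 54 — meets.
  The prosecution carries Stage 1; the accused now bears the burden.
Stage 2 (accused, a more-likely-than-not showing, weight is at least 54): (d) 55 ≥ 54 — meets; (e) 64 ≥ 54 — meets.
  Stage 2 is satisfied; the accused continues to bear the burden.
Stage 3 (accused, a production showing, weight is at least 15): (f) 14 (prosecution's 3 disregarded) < 15 — fails.
  The accused does not carry Stage 3.
So the prosecution prevails.

prosecution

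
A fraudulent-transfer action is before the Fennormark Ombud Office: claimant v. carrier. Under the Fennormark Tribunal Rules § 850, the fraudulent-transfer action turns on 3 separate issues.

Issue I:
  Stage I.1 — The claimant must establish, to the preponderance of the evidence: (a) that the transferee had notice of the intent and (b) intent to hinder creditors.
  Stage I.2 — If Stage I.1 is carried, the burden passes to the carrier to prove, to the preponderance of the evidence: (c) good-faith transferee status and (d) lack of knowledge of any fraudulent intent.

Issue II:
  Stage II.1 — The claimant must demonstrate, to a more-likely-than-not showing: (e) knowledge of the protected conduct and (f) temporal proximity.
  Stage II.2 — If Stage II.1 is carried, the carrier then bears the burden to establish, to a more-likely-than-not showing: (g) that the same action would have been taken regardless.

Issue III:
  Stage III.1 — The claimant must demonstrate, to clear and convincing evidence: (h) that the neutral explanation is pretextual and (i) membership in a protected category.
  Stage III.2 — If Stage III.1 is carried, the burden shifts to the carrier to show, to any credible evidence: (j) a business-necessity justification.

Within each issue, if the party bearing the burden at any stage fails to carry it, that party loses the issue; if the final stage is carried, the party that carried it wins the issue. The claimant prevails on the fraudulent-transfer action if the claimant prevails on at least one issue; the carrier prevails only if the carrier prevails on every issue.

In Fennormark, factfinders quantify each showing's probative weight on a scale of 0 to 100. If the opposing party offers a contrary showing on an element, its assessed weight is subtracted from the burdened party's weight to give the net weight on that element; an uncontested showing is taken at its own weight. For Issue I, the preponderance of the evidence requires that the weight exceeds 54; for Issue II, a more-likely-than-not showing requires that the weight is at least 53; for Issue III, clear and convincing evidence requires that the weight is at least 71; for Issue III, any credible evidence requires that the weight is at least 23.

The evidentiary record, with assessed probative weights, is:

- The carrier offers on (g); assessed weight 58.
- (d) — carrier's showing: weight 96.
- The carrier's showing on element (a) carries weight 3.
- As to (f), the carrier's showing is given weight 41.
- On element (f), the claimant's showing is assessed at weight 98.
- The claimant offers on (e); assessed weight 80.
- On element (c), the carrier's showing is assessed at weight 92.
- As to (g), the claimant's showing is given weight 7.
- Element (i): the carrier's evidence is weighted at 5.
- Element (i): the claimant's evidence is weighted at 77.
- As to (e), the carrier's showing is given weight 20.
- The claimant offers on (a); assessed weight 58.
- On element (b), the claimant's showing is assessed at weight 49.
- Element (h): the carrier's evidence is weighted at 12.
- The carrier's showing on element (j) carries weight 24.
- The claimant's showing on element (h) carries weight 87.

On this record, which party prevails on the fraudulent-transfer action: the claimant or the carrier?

— Issue I —
Stage I.1 (claimant, the preponderance of the evidence, weight exceeds 54): (a) net 58−3=55 > 54 — meets; (b) 49 ≤ 54 — fails.
  Not every element is met, so the claimant fails to carry Stage I.1.
So the carrier prevails on this issue.
— Issue II —
Stage II.1 (claimant, a more-likely-than-not showing, weight is at least 53): (e) net 80−20=60 ≥ 53 — meets; (f) net 98−41=57 ≥ 53 — meets.
  Stage II.1 is satisfied; the onus moves to the carrier.
Stage II.2 (carrier, a more-likely-than-not showing, weight is at least 53): (g) net 58−7=51 < 53 — fails.
  The carrier does not carry Stage II.2.
So the claimant prevails on this issue.
— Issue III —
Stage III.1 (claimant, clear and convincing evidence, weight is at least 71): (h) net 87−12=75 ≥ 71 — meets; (i) net 77−5=72 ≥ 71 — meets.
  All elements met. The burden passes to the carrier.
Stage III.2 (carrier, any credible evidence, weight is at least 23): (j) 24 ≥ 23 — meets.
  The carrier carries the last stage.
With every stage satisfied, the carrier prevails on this issue.
Per-issue: Issue I → carrier; Issue II → claimant; Issue III → carrier. The claimant must prevail on at least one issue; overall, the claimant prevails.

claimant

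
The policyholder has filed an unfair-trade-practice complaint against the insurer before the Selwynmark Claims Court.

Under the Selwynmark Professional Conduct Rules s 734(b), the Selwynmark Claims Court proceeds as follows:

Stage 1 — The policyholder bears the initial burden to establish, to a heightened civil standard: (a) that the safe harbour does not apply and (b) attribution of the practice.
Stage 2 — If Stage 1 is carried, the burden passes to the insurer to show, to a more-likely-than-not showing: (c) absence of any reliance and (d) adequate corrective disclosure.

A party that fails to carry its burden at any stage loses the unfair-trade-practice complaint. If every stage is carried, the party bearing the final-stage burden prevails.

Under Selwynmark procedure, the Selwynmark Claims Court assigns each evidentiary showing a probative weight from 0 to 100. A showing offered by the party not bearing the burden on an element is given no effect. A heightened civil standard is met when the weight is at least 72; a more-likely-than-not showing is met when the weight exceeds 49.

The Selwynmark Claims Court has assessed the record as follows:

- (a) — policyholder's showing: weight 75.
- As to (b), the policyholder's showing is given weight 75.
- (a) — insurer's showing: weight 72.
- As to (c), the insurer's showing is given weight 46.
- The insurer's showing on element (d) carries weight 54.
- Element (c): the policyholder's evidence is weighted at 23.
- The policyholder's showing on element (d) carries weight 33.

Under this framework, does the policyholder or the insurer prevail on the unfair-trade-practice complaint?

policyholder

Stage 1 (policyholder, a heightened civil standard, weight is at least 72): (a) 75 (insurer's 72 disregarded) ≥ 72 — meets; (b) 75 ≥ 72 — meets.
  All elements met. The burden passes to the insurer.
Stage 2 (insurer, a more-likely-than-not showing, weight exceeds 49): (c) 46 (policyholder's 23 disregarded) ≤ 49 — fails; (d) 54 (policyholder's 33 disregarded) > 49 — meets.
  The insurer does not carry Stage 2.
So the policyholder prevails.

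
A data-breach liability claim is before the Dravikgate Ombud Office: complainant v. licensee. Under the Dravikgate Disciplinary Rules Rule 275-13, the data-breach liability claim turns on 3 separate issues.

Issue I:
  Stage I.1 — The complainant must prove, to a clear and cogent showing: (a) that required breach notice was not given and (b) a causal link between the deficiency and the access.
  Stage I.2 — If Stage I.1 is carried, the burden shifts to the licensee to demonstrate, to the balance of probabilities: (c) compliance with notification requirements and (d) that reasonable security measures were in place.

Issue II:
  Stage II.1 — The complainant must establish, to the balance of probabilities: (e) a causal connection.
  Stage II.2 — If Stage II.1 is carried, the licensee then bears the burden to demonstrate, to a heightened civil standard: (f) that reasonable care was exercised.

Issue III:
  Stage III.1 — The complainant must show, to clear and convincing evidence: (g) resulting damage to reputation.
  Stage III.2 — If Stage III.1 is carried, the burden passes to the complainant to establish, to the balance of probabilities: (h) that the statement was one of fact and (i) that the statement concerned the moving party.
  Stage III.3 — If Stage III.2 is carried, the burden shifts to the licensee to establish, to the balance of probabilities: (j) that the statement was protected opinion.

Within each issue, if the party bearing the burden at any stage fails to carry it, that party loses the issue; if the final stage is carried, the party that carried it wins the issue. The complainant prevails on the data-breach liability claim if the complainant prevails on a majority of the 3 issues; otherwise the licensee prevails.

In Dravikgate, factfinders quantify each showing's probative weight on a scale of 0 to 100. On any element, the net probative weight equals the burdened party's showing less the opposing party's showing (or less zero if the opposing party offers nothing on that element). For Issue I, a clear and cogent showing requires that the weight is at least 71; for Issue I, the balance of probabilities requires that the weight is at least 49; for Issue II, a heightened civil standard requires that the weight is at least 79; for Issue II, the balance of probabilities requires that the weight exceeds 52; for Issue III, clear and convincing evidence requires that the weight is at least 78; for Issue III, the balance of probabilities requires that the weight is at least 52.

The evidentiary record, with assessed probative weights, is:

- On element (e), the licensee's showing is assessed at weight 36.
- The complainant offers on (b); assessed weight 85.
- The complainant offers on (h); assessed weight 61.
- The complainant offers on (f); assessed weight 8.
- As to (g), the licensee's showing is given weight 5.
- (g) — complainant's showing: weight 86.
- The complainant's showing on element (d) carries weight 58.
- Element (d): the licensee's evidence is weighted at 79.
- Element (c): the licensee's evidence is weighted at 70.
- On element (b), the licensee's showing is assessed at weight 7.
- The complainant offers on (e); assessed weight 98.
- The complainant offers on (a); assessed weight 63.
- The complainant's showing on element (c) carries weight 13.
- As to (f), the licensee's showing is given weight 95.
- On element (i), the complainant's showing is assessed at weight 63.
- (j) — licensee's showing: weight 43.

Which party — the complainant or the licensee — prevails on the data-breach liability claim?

— Issue I —
Stage I.1 — burden on complainant; standard: a clear and cogent showing (weight is at least 71).
    (a): 63 < 71 [not met]
    (b): 85 − 7 = 78 ≥ 71 [met]
  Not every element is met, so the complainant fails to carry Stage I.1.
The licensee prevails on this issue.
— Issue II —
Stage II.1 (complainant, the balance of probabilities, weight exceeds 52): (e) net 98−36=62 > 52 — meets.
  Stage II.1 carried; the burden shifts to the licensee.
Stage II.2 (licensee, a heightened civil standard, weight is at least 79): (f) net 95−8=87 ≥ 79 — meets.
  The licensee carries the last stage.
Every stage carried; the licensee prevails on this issue.
— Issue III —
At Stage III.1 the complainant must meet clear and convincing evidence (weight is at least 78): on (g) the weight is 86 less the opposing 5 gives net 81, ≥ 78, so (g) meets the standard.
  Stage III.1 is satisfied; the complainant continues to bear the burden.
At Stage III.2 the complainant must meet the balance of probabilities (weight is at least 52): on (h) the weight is 61, which does reach 52, so (h) meets the standard; on (i) the weight is 63, ≥ 52, so (i) meets the standard.
  Stage III.2 carried; the burden shifts to the licensee.
At Stage III.3 the licensee must meet the balance of probabilities (weight is at least 52): on (j) the weight is 43, < 52, so (j) does not meet the standard.
  Stage III.3 not carried; the licensee fails its burden.
The complainant prevails on this issue.
Per-issue: Issue I → licensee; Issue II → licensee; Issue III → complainant. The complainant must prevail on a majority of issues; overall, the licensee prevails.

licensee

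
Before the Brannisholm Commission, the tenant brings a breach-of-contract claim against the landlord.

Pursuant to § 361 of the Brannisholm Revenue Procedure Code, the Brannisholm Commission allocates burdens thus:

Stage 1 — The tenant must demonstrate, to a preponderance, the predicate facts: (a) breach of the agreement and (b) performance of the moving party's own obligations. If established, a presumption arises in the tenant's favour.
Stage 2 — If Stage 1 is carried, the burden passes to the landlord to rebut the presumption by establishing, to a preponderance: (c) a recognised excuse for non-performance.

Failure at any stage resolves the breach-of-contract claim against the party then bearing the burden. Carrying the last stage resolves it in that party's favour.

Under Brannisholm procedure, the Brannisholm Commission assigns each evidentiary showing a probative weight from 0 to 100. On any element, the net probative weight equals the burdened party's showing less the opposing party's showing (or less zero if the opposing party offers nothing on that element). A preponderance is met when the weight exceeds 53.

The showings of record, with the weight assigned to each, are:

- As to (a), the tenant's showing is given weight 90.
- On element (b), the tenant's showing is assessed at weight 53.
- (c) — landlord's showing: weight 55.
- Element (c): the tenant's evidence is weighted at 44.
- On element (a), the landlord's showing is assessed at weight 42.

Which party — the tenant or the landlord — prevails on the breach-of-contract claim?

Stage 1 (tenant, a preponderance, weight exceeds 53): (a) net 90−42=48 ≤ 53 — fails; (b) 53 ≤ 53 — fails.
  Stage 1 not carried; the tenant fails its burden.
The landlord prevails.

landlord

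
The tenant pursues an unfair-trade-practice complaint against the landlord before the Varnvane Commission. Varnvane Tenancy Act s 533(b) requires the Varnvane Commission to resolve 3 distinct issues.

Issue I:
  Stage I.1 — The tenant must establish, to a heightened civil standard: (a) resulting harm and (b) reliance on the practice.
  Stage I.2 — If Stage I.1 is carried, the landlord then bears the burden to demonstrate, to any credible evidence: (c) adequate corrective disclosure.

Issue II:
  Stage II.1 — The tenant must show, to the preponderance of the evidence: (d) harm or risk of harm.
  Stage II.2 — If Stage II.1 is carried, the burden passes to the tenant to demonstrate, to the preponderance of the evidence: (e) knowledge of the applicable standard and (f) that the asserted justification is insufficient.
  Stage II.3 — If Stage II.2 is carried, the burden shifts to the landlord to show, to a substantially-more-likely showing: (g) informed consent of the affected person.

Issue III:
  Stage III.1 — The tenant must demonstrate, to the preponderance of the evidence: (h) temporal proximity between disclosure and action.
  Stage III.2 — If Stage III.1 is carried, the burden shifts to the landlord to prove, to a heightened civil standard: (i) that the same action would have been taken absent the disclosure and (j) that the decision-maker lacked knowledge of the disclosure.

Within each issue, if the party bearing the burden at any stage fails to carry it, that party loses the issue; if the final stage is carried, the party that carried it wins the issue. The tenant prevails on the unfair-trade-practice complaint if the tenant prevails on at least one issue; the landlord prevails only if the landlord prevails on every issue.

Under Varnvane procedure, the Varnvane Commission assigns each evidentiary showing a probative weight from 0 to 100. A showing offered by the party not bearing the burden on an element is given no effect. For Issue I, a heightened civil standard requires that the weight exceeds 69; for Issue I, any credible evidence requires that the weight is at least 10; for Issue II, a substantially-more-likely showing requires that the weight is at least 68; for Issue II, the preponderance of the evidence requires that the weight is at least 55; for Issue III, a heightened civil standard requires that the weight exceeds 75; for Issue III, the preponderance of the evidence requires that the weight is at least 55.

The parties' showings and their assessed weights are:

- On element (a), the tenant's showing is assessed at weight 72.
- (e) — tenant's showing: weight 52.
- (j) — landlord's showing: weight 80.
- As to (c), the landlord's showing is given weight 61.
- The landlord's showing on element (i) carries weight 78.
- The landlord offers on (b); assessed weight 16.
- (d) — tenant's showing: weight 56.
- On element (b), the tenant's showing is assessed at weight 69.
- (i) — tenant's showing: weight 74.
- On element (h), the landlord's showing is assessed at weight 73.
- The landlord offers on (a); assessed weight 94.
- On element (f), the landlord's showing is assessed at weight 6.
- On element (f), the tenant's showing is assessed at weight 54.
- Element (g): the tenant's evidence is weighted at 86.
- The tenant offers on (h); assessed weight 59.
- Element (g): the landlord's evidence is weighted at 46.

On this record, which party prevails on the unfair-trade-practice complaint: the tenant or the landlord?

— Issue I —
At Stage I.1 the tenant must meet a heightened civil standard (weight exceeds 69): on (a) the weight is 72 (the landlord's 94 is given no effect), which does exceed 69, so (a) meets the standard; on (b) the weight is 69 (the landlord's 16 is given no effect), ≤ 69, so (b) does not meet the standard.
  Stage I.1 not carried; the tenant fails its burden.
The analysis ends at Stage I.1; the landlord prevails on this issue.
— Issue II —
At Stage II.1 the tenant must meet the preponderance of the evidence (weight is at least 55): on (d) the weight is 56, ≥ 55, so (d) meets the standard.
  All elements met. The tenant retains the burden for Stage II.2.
At Stage II.2 the tenant must meet the preponderance of the evidence (weight is at least 55): on (e) the weight is 52, < 55, so (e) does not meet the standard; on (f) the weight is 54 (the landlord's 6 is given no effect), which does not reach 55, so (f) does not meet the standard.
  The tenant does not carry Stage II.2.
The analysis ends at Stage II.2; the landlord prevails on this issue.
— Issue III —
At Stage III.1 the tenant must meet the preponderance of the evidence (weight is at least 55): on (h) the weight is 59 (the landlord's 73 is given no effect), which does reach 55, so (h) meets the standard.
  Stage III.1 is satisfied; the onus moves to the landlord.
At Stage III.2 the landlord must meet a heightened civil standard (weight exceeds 75): on (i) the weight is 78 (the tenant's 74 is given no effect), > 75, so (i) meets the standard; on (j) the weight is 80, > 75, so (j) meets the standard.
  All elements met at the final stage.
With every stage satisfied, the landlord prevails on this issue.
Per-issue: Issue I → landlord; Issue II → landlord; Issue III → landlord. The tenant must prevail on at least one issue; overall, the landlord prevails.

landlord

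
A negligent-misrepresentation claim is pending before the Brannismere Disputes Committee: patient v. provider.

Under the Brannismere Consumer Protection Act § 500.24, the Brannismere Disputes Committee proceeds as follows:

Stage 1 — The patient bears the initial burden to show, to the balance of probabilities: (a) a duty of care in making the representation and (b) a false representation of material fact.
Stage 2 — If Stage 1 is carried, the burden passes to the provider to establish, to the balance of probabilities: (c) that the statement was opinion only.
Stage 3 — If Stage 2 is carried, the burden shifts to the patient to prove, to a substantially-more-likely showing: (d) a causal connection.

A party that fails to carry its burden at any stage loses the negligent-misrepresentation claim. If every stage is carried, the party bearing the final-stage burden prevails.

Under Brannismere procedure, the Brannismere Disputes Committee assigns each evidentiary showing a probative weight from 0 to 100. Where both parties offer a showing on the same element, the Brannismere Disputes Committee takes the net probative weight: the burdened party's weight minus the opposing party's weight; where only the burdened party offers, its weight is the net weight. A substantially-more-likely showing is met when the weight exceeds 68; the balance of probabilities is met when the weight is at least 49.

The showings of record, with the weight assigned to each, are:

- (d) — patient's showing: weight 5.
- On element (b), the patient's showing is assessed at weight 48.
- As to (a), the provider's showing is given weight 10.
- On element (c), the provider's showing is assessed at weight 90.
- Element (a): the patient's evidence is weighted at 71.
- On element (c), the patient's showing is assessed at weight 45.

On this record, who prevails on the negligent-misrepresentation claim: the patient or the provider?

provider

Stage 1 — burden on patient; standard: the balance of probabilities (weight is at least 49).
    (a): 71 − 10 = 61 ≥ 49 [met]
    (b): 48 < 49 [not met]
  The patient does not carry Stage 1.
So the provider prevails.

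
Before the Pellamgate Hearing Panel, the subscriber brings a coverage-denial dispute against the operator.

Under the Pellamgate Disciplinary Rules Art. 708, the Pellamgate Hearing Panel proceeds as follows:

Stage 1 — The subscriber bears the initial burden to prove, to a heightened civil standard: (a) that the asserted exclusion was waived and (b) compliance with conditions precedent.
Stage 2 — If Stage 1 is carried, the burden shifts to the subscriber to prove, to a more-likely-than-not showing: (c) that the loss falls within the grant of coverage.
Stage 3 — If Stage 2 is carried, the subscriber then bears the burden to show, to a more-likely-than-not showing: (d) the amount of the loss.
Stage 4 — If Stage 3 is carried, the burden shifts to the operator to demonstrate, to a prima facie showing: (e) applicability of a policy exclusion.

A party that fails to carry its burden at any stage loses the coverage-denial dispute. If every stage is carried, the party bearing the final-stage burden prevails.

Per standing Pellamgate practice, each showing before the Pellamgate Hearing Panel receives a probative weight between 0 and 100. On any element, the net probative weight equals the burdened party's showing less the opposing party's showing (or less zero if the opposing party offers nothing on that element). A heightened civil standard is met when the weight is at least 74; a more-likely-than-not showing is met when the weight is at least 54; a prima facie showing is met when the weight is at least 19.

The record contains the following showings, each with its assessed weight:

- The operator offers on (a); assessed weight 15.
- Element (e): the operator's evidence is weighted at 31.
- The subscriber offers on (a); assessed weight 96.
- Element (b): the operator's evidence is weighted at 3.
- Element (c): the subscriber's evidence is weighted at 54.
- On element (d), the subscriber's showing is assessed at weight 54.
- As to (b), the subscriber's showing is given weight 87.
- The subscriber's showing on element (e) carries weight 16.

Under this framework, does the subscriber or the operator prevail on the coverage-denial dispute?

Stage 1 — burden on subscriber; standard: a heightened civil standard (weight is at least 74).
    (a): 96 − 15 = 81 ≥ 74 [met]
    (b): 87 − 3 = 84 ≥ 74 [met]
  Stage 1 carried; the burden remains with the subscriber.
Stage 2 — burden on subscriber; standard: a more-likely-than-not showing (weight is at least 54).
    (c): 54 ≥ 54 [met]
  Stage 2 is satisfied; the subscriber continues to bear the burden.
Stage 3 — burden on subscriber; standard: a more-likely-than-not showing (weight is at least 54).
    (d): 54 ≥ 54 [met]
  All elements met. The burden passes to the operator.
Stage 4 — burden on operator; standard: a prima facie showing (weight is at least 19).
    (e): 31 − 16 = 15 < 19 [not met]
  Not every element is met, so the operator fails to carry Stage 4.
The subscriber prevails.

subscriber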